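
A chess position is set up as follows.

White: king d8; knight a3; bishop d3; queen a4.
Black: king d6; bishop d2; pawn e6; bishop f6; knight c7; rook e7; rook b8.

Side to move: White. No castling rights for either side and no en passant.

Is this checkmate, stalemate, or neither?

White to move; white king on d8.
In check: yes, from the black rook on b8.
King squares — c7: attacked by Kd6; d7: attacked by Kd6; e7: attacked by Kd6; c8: attacked by Rb8; e8: attacked by Nc7.
Legal moves for White: none.
In check with no legal moves → checkmate.

checkmate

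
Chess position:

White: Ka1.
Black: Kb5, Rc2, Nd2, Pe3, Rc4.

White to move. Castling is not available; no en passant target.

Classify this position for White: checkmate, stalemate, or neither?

stalemate

White to move; white king on a1.
In check: no.
King squares — b1: attacked by Nd2; a2: attacked by Rc2; b2: attacked by Rc2.
Legal moves for White: none.
Not in check and no legal moves → stalemate.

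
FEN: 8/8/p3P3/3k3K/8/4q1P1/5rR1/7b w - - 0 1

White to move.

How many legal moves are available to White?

8

White to move; king on h5.
In check: no.
Legal moves: Kg6, Kh4, Kg4, Rh2, Rxf2, Rg1, e7, g4.
Count: 8.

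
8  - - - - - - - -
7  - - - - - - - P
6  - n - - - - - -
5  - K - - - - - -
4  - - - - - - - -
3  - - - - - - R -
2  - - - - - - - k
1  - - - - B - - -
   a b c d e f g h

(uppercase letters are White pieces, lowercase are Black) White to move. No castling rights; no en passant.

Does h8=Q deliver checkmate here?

After h8=Q: black king on h2; in check: yes, from the white queen on h8.
King squares — g1: attacked by Rg3; h1: attacked by Qh8; g2: attacked by Rg3; g3: attacked by Be1; h3: attacked by Rg3.
Black has no legal moves → checkmate.

yes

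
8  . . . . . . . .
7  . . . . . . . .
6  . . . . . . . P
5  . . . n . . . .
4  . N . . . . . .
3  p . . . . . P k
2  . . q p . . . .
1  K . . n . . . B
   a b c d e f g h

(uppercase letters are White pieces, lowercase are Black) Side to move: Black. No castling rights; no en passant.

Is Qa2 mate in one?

no

After Qa2: white king on a1; in check: yes, from the black queen on a2.
White has 2 legal replies: Kxa2, Nxa2.
In check but a legal move exists → not checkmate.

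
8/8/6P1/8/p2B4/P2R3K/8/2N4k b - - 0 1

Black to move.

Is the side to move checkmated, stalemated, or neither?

stalemate

Black to move; black king on h1.
In check: no.
King squares — g1: attacked by Bd4; g2: attacked by Kh3; h2: attacked by Kh3.
Legal moves for Black: none.
Not in check and no legal moves → stalemate.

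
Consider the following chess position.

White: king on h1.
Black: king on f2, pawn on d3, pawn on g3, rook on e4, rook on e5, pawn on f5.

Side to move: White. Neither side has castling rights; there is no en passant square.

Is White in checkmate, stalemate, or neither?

stalemate

White to move; white king on h1.
In check: no.
King squares — g1: attacked by Kf2; g2: attacked by Kf2; h2: attacked by Pg3.
Legal moves for White: none.
Not in check and no legal moves → stalemate.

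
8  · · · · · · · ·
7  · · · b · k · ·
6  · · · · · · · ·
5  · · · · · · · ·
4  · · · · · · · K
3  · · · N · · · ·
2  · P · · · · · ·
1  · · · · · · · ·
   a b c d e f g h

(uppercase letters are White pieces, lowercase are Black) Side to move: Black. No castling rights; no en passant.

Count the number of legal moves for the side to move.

Black to move; king on f7.
In check: no.
Legal moves: Kg8, Kf8, Ke8, Kg7, Ke7, Kg6, Kf6, Ke6, Be8, Bc8, Be6, Bc6, Bf5, Bb5, Bg4, Ba4, Bh3.
Count: 17.

17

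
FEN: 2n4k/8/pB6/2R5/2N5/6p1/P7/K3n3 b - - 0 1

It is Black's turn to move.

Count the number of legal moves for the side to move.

Black to move; king on h8.
In check: no.
Legal moves: Kg8, Kh7, Kg7, Ne7, Na7, Nd6, Nxb6, Nf3, Nd3, Ng2, Nc2+, a5, g2.
Count: 13.

13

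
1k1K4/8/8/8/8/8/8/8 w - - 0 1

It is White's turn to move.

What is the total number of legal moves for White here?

3

White to move; king on d8.
In check: no.
Legal moves: Ke8, Ke7, Kd7.
Count: 3.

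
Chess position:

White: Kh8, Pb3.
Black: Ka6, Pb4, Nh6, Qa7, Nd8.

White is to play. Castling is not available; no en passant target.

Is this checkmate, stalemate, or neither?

White to move; white king on h8.
In check: no.
King squares — g7: attacked by Qa7; h7: attacked by Qa7; g8: attacked by Nh6.
Legal moves for White: none.
Not in check and no legal moves → stalemate.

stalemate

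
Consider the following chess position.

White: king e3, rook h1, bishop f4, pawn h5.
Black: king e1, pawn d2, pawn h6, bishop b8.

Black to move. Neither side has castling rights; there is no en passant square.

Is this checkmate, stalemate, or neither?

Black to move; black king on e1.
In check: yes, from the white rook on h1.
King squares — d1: attacked by Rh1; f1: attacked by Rh1; d2: own pawn; e2: attacked by Ke3; f2: attacked by Ke3.
Legal moves for Black: none.
In check with no legal moves → checkmate.

checkmate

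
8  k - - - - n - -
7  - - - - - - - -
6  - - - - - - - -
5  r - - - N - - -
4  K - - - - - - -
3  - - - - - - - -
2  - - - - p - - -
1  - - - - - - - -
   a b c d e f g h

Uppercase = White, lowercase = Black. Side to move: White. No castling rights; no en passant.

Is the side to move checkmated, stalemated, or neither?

neither

White to move; white king on a4.
In check: yes, from the black rook on a5.
King squares — a3: attacked by Ra5; b3: available; b4: available; a5: available; b5: attacked by Ra5.
Legal moves for White: Kxa5, Kb4, Kb3.
White is in check but has 3 legal moves → neither.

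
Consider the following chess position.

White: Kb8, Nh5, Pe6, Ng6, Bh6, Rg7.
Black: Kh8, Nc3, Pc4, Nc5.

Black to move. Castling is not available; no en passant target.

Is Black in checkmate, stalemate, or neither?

checkmate

Black to move; black king on h8.
In check: yes, from the white knight on g6.
King squares — g7: attacked by Nh5; h7: attacked by Rg7; g8: attacked by Rg7.
Legal moves for Black: none.
In check with no legal moves → checkmate.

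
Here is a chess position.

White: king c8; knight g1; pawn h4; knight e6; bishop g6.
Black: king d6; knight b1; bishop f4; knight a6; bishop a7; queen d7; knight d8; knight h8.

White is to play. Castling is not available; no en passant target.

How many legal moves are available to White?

0

White to move; king on c8.
In check: yes, from the black queen on d7.
Legal moves: none.
Count: 0.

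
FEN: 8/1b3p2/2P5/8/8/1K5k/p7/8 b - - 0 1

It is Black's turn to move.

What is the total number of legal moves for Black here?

15

Black to move; king on h3.
In check: no.
Legal moves: Bc8, Ba8, Bxc6, Ba6, Kh4, Kg4, Kg3, Kh2, Kg2, f6, a1=Q, a1=R, a1=B, a1=N+, f5.
Count: 15.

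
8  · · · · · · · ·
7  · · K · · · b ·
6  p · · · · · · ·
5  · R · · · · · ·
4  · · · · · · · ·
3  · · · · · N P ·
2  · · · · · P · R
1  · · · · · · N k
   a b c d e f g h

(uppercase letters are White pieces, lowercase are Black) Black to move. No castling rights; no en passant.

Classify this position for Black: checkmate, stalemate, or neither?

Black to move; black king on h1.
In check: yes, from the white rook on h2.
King squares — g1: attacked by Nf3; g2: attacked by Rh2; h2: attacked by Nf3.
Legal moves for Black: none.
In check with no legal moves → checkmate.

checkmate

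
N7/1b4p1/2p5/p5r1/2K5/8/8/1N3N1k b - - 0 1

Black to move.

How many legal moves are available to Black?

Black to move; king on h1.
In check: no.
Legal moves: Bc8, Bxa8, Ba6+, Rg6, Rh5, Rf5, Re5, Rd5, Rc5+, Rb5, Rg4+, Rg3, Rg2, Rg1, Kg2, Kg1, g6, c5, a4.
Count: 19.

19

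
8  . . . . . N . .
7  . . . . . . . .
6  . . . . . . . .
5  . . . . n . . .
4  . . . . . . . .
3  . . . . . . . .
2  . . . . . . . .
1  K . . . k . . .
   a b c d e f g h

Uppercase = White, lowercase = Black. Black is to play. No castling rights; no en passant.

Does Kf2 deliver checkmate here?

no

After Kf2: white king on a1; in check: no.
White is not in check, so this cannot be checkmate.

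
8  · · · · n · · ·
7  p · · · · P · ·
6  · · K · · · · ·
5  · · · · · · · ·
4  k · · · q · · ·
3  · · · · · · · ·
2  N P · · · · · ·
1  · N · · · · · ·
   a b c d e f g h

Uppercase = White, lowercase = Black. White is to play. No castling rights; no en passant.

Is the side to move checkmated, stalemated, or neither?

White to move; white king on c6.
In check: yes, from the black queen on e4.
King squares — b5: attacked by Ka4; c5: available; d5: attacked by Qe4; b6: attacked by Pa7; d6: attacked by Ne8; b7: attacked by Qe4; c7: attacked by Ne8; d7: available.
Legal moves for White: Kd7, Kc5.
White is in check but has 2 legal moves → neither.

neither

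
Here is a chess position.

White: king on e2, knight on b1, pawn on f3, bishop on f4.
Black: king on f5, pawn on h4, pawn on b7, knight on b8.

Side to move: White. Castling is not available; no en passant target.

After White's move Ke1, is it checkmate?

After Ke1: black king on f5; in check: no.
Black is not in check, so this cannot be checkmate.

no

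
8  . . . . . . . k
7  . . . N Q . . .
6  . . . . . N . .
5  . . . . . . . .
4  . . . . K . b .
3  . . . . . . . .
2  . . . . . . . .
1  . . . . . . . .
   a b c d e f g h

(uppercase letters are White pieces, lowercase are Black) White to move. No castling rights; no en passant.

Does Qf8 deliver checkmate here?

yes

After Qf8: black king on h8; in check: yes, from the white queen on f8.
King squares — g7: attacked by Qf8; h7: attacked by Nf6; g8: attacked by Nf6.
Black has no legal moves → checkmate.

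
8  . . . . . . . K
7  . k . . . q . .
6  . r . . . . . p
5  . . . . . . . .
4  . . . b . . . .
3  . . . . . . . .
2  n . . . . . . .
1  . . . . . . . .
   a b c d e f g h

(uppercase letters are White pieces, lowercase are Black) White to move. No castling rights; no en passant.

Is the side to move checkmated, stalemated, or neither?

checkmate

White to move; white king on h8.
In check: yes, from the black bishop on d4.
King squares — g7: attacked by Bd4; h7: attacked by Qf7; g8: attacked by Qf7.
Legal moves for White: none.
In check with no legal moves → checkmate.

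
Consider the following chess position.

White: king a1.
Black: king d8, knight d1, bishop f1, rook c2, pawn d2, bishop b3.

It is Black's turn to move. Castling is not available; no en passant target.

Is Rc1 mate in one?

After Rc1: white king on a1; in check: yes, from the black rook on c1.
King squares — b1: attacked by Rc1; a2: attacked by Bb3; b2: attacked by Nd1.
White has no legal moves → checkmate.

yes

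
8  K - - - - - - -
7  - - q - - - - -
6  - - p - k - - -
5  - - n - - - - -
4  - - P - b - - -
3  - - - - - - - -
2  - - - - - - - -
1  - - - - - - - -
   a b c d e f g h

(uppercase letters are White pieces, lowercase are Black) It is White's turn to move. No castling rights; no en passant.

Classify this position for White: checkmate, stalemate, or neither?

stalemate

White to move; white king on a8.
In check: no.
King squares — a7: attacked by Qc7; b7: attacked by Nc5; b8: attacked by Qc7.
Legal moves for White: none.
Not in check and no legal moves → stalemate.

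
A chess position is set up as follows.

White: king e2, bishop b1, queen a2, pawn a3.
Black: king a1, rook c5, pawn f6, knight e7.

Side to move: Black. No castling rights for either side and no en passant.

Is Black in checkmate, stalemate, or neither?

checkmate

Black to move; black king on a1.
In check: yes, from the white queen on a2.
King squares — b1: attacked by Qa2; a2: attacked by Bb1; b2: attacked by Qa2.
Legal moves for Black: none.
In check with no legal moves → checkmate.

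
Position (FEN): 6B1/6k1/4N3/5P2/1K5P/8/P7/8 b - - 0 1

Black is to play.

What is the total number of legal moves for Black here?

4

Black to move; king on g7.
In check: yes, from the white knight on e6.
Legal moves: Kh8, Kxg8, Kh6, Kf6.
Count: 4.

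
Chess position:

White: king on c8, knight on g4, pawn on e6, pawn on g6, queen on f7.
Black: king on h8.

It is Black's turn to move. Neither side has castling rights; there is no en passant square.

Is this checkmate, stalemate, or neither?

Black to move; black king on h8.
In check: no.
King squares — g7: attacked by Qf7; h7: attacked by Pg6; g8: attacked by Qf7.
Legal moves for Black: none.
Not in check and no legal moves → stalemate.

stalemate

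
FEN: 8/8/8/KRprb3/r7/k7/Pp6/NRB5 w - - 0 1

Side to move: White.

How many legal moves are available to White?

1

White to move; king on a5.
In check: yes, from the black rook on a4.
Legal moves: Kb6.
Count: 1.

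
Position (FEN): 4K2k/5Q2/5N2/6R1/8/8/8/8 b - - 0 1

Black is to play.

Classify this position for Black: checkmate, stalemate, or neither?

Black to move; black king on h8.
In check: no.
King squares — g7: attacked by Rg5; h7: attacked by Nf6; g8: attacked by Rg5.
Legal moves for Black: none.
Not in check and no legal moves → stalemate.

stalemate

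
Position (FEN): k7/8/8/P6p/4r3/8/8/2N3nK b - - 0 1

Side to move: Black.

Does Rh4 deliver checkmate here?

no

After Rh4: white king on h1; in check: yes, from the black rook on h4.
White has 2 legal replies: Kg2, Kxg1.
In check but a legal move exists → not checkmate.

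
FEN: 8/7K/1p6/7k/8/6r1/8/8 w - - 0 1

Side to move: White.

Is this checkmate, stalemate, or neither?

neither

White to move; white king on h7.
In check: no.
Legal moves for White: Kh8.
White has 1 legal move and is not in check → neither.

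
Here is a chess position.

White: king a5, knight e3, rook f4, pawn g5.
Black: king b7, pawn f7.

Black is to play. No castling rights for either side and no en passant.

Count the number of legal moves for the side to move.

8

Black to move; king on b7.
In check: no.
Legal moves: Kc8, Kb8, Ka8, Kc7, Ka7, Kc6, f6, f5.
Count: 8.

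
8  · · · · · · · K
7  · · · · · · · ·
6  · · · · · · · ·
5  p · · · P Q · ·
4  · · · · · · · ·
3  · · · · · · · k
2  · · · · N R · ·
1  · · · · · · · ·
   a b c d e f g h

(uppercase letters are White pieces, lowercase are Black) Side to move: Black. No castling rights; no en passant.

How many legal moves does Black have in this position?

Black to move; king on h3.
In check: yes, from the white queen on f5.
Legal moves: Kh4.
Count: 1.

1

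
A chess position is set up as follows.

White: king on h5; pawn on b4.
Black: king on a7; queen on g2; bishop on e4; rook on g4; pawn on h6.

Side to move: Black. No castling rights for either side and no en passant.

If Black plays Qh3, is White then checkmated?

After Qh3: white king on h5; in check: yes, from the black queen on h3.
King squares — g4: attacked by Qh3; h4: attacked by Qh3; g5: attacked by Rg4; g6: attacked by Be4; h6: attacked by Qh3.
White has no legal moves → checkmate.

yes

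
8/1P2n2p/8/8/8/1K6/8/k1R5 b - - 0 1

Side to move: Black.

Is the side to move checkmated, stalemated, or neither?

Black to move; black king on a1.
In check: yes, from the white rook on c1.
King squares — b1: attacked by Rc1; a2: attacked by Kb3; b2: attacked by Kb3.
Legal moves for Black: none.
In check with no legal moves → checkmate.

checkmate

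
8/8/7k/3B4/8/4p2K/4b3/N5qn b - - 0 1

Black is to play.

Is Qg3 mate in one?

After Qg3: white king on h3; in check: yes, from the black queen on g3.
King squares — g2: attacked by Qg3; h2: attacked by Qg3; g3: attacked by Nh1; g4: attacked by Be2; h4: attacked by Qg3.
White has no legal moves → checkmate.

yes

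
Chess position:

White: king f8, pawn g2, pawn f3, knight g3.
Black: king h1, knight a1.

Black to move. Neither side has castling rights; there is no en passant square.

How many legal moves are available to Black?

3

Black to move; king on h1.
In check: yes, from the white knight on g3.
Legal moves: Kh2, Kxg2, Kg1.
Count: 3.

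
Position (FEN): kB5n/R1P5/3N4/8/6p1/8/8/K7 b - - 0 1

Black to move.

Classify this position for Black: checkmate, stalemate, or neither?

checkmate

Black to move; black king on a8.
In check: yes, from the white rook on a7.
King squares — a7: attacked by Bb8; b7: attacked by Nd6; b8: attacked by Pc7.
Legal moves for Black: none.
In check with no legal moves → checkmate.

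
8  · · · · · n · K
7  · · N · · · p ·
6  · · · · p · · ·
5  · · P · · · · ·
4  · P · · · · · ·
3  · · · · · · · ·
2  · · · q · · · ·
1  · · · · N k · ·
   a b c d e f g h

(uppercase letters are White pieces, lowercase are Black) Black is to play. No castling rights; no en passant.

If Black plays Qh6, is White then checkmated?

no

After Qh6: white king on h8; in check: yes, from the black queen on h6.
White has 1 legal reply: Kg8.
In check but a legal move exists → not checkmate.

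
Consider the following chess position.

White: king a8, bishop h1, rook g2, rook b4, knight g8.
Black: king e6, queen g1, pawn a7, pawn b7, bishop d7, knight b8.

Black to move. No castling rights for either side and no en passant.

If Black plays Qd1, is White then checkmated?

no

After Qd1: white king on a8; in check: no.
White is not in check, so this cannot be checkmate.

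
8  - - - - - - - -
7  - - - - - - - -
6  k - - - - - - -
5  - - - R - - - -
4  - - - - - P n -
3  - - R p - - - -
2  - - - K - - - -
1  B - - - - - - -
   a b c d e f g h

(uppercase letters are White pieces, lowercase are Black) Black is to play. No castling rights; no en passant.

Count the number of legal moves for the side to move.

Black to move; king on a6.
In check: no.
Legal moves: Kb7, Ka7, Kb6, Nh6, Nf6, Ne5, Ne3, Nh2, Nf2.
Count: 9.

9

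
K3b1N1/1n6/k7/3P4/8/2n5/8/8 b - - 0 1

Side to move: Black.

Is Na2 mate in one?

After Na2: white king on a8; in check: no.
White is not in check, so this cannot be checkmate.

no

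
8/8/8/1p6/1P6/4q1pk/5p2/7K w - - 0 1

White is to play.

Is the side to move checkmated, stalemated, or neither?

stalemate

White to move; white king on h1.
In check: no.
King squares — g1: attacked by Pf2; g2: attacked by Kh3; h2: attacked by Pg3.
Legal moves for White: none.
Not in check and no legal moves → stalemate.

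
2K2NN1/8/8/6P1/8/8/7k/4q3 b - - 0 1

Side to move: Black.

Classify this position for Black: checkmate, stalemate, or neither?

neither

Black to move; black king on h2.
In check: no.
Legal moves for Black include: Kh3, Kg3, Kg2, Kh1, Kg1, Qe8+, Qe7, Qe6+, Qe5, Qa5, Qh4, Qe4, Qb4, Qg3, Qe3, Qc3+, Qf2, Qe2, ... (list truncated; more exist).
Black has legal moves and is not in check → neither.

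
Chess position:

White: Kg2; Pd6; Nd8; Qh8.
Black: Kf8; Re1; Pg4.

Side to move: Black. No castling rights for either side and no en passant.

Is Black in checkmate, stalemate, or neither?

Black to move; black king on f8.
In check: yes, from the white queen on h8.
King squares — e7: attacked by Pd6; f7: attacked by Nd8; g7: attacked by Qh8; e8: attacked by Qh8; g8: attacked by Qh8.
Legal moves for Black: none.
In check with no legal moves → checkmate.

checkmate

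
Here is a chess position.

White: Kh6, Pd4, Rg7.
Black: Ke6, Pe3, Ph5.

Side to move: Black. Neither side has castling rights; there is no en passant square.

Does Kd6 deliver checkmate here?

After Kd6: white king on h6; in check: no.
White is not in check, so this cannot be checkmate.

no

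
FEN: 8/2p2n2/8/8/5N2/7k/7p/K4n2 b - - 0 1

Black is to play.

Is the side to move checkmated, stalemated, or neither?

Black to move; black king on h3.
In check: yes, from the white knight on f4.
Legal moves for Black: Kh4, Kg4, Kg3.
Black is in check but has 3 legal moves → neither.

neither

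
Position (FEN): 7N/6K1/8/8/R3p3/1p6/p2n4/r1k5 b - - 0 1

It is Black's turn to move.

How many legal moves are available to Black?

11

Black to move; king on c1.
In check: no.
Legal moves: Nc4, Nf3, Nf1, Nb1, Kc2, Kb2, Kd1, Kb1, Rb1, e3, b2.
Count: 11.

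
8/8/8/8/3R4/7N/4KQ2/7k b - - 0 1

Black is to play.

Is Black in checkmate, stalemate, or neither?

Black to move; black king on h1.
In check: no.
King squares — g1: attacked by Qf2; g2: attacked by Qf2; h2: attacked by Qf2.
Legal moves for Black: none.
Not in check and no legal moves → stalemate.

stalemate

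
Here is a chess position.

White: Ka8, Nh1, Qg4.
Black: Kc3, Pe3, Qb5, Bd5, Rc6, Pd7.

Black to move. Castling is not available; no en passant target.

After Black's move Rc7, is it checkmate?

yes

After Rc7: white king on a8; in check: yes, from the black bishop on d5.
King squares — a7: attacked by Rc7; b7: attacked by Qb5; b8: attacked by Qb5.
White has no legal moves → checkmate.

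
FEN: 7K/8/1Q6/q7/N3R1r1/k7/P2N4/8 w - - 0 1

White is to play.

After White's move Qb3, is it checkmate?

After Qb3: black king on a3; in check: yes, from the white queen on b3.
King squares — a2: attacked by Qb3; b2: attacked by Qb3; b3: attacked by Pa2; a4: attacked by Qb3; b4: attacked by Qb3.
Black has no legal moves → checkmate.

yes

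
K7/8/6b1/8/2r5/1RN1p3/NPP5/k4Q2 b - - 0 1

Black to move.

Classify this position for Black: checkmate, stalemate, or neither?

checkmate

Black to move; black king on a1.
In check: yes, from the white queen on f1.
King squares — b1: attacked by Qf1; a2: attacked by Nc3; b2: attacked by Rb3.
Legal moves for Black: none.
In check with no legal moves → checkmate.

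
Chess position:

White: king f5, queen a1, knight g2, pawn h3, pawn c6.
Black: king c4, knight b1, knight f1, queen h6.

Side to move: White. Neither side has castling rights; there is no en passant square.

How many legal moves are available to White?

White to move; king on f5.
In check: no.
Legal moves: Ke5, Kg4, Ke4, Nh4, Nf4, Ne3+, Ne1, Qh8, Qa8, Qg7, Qa7, Qf6, Qa6+, Qe5, Qa5, Qd4+, Qa4+, Qc3+, Qa3, Qb2, Qa2+, Qxb1, c7, h4.
Count: 24.

24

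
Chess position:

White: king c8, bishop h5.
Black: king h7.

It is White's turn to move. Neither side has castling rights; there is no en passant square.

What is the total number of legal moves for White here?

White to move; king on c8.
In check: no.
Legal moves: Kd8, Kb8, Kd7, Kc7, Kb7, Be8, Bf7, Bg6+, Bg4, Bf3, Be2, Bd1.
Count: 12.

12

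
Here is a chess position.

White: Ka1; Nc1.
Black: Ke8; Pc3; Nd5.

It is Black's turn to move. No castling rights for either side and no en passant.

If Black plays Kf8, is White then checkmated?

After Kf8: white king on a1; in check: no.
White is not in check, so this cannot be checkmate.

no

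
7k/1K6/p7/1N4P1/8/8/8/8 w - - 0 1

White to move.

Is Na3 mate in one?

no

After Na3: black king on h8; in check: no.
Black is not in check, so this cannot be checkmate.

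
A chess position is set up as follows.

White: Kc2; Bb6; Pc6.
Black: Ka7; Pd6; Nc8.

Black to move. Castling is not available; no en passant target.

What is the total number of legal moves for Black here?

5

Black to move; king on a7.
In check: yes, from the white bishop on b6.
Legal moves: Kb8, Ka8, Kxb6, Ka6, Nxb6.
Count: 5.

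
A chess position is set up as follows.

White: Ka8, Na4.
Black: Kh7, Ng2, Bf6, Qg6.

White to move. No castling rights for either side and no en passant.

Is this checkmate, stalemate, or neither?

White to move; white king on a8.
In check: no.
Legal moves for White: Kb8, Kb7, Ka7, Nb6, Nc5, Nc3, Nb2.
White has 7 legal moves and is not in check → neither.

neither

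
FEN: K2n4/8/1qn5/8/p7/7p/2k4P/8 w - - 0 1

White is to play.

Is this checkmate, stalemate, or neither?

stalemate

White to move; white king on a8.
In check: no.
King squares — a7: attacked by Qb6; b7: attacked by Qb6; b8: attacked by Qb6.
Legal moves for White: none.
Not in check and no legal moves → stalemate.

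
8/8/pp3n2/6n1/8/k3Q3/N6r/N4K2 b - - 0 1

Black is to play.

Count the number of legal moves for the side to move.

Black to move; king on a3.
In check: yes, from the white queen on e3.
Legal moves: Ka4, Kb2, Kxa2.
Count: 3.

3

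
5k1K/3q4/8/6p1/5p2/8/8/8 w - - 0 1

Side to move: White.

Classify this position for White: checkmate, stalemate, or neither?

White to move; white king on h8.
In check: no.
King squares — g7: attacked by Qd7; h7: attacked by Qd7; g8: attacked by Kf8.
Legal moves for White: none.
Not in check and no legal moves → stalemate.

stalemate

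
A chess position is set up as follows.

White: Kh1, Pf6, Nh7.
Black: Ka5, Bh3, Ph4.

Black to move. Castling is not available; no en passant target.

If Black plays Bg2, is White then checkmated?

After Bg2: white king on h1; in check: yes, from the black bishop on g2.
White has 3 legal replies: Kh2, Kxg2, Kg1.
In check but a legal move exists → not checkmate.

no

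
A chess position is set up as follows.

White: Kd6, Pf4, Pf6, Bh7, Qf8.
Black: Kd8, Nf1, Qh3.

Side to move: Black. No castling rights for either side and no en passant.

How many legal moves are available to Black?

Black to move; king on d8.
In check: yes, from the white queen on f8.
Legal moves: none.
Count: 0.

0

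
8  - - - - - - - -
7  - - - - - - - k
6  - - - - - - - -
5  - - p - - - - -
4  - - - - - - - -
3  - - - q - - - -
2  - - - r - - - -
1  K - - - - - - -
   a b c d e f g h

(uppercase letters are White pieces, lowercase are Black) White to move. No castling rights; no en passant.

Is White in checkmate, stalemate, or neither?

White to move; white king on a1.
In check: no.
King squares — b1: attacked by Qd3; a2: attacked by Rd2; b2: attacked by Rd2.
Legal moves for White: none.
Not in check and no legal moves → stalemate.

stalemate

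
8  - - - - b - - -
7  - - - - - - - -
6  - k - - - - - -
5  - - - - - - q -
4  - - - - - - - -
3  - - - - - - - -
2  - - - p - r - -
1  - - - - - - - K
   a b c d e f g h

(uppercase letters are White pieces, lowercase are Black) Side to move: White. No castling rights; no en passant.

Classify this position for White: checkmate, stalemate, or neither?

White to move; white king on h1.
In check: no.
King squares — g1: attacked by Qg5; g2: attacked by Rf2; h2: attacked by Rf2.
Legal moves for White: none.
Not in check and no legal moves → stalemate.

stalemate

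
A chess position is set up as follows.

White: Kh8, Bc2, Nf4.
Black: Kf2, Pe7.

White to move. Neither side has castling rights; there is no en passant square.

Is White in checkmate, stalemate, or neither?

neither

White to move; white king on h8.
In check: no.
Legal moves for White include: Kg8, Kh7, Kg7, Ng6, Ne6, Nh5, Nd5, Nh3+, Nd3+, Ng2, Ne2, Bh7, Bg6, Bf5, Be4, Ba4, Bd3, Bb3, ... (list truncated; more exist).
White has legal moves and is not in check → neither.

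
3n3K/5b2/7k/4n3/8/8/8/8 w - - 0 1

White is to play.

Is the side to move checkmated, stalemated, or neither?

stalemate

White to move; white king on h8.
In check: no.
King squares — g7: attacked by Kh6; h7: attacked by Kh6; g8: attacked by Bf7.
Legal moves for White: none.
Not in check and no legal moves → stalemate.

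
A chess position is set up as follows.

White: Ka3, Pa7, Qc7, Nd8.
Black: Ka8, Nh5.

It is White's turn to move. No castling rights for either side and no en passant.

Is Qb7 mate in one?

yes

After Qb7: black king on a8; in check: yes, from the white queen on b7.
King squares — a7: attacked by Qb7; b7: attacked by Nd8; b8: attacked by Pa7.
Black has no legal moves → checkmate.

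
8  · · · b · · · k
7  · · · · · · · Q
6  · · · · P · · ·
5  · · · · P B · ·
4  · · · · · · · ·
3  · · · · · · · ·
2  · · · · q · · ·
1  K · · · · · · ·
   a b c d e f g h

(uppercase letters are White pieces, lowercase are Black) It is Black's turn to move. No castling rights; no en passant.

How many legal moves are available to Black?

0

Black to move; king on h8.
In check: yes, from the white queen on h7.
Legal moves: none.
Count: 0.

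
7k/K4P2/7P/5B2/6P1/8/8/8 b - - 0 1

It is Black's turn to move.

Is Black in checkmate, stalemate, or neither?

stalemate

Black to move; black king on h8.
In check: no.
King squares — g7: attacked by Ph6; h7: attacked by Bf5; g8: attacked by Pf7.
Legal moves for Black: none.
Not in check and no legal moves → stalemate.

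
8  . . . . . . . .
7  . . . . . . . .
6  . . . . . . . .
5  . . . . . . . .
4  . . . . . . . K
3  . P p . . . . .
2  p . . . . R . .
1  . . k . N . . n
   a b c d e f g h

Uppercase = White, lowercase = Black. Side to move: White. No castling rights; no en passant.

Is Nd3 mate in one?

After Nd3: black king on c1; in check: yes, from the white knight on d3.
Black has 2 legal replies: Kd1, Kb1.
In check but a legal move exists → not checkmate.

no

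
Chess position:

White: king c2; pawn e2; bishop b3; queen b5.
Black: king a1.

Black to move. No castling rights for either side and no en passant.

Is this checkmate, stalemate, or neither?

Black to move; black king on a1.
In check: no.
King squares — b1: attacked by Kc2; a2: attacked by Bb3; b2: attacked by Kc2.
Legal moves for Black: none.
Not in check and no legal moves → stalemate.

stalemate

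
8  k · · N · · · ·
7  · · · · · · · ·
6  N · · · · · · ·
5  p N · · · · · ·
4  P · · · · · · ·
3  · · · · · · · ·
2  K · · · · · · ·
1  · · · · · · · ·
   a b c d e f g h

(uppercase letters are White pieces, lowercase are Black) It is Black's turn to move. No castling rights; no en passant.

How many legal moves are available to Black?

0

Black to move; king on a8.
In check: no.
Legal moves: none.
Count: 0.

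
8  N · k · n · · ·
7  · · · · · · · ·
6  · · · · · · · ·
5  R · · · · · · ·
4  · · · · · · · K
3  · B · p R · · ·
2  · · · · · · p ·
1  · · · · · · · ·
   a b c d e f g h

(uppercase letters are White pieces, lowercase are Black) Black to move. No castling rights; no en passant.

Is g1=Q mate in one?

no

After g1=Q: white king on h4; in check: no.
White is not in check, so this cannot be checkmate.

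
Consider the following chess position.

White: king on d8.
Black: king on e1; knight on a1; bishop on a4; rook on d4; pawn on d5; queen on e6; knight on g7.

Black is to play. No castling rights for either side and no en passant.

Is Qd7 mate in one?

After Qd7: white king on d8; in check: yes, from the black queen on d7.
King squares — c7: attacked by Qd7; d7: attacked by Ba4; e7: attacked by Qd7; c8: attacked by Qd7; e8: attacked by Qd7.
White has no legal moves → checkmate.

yes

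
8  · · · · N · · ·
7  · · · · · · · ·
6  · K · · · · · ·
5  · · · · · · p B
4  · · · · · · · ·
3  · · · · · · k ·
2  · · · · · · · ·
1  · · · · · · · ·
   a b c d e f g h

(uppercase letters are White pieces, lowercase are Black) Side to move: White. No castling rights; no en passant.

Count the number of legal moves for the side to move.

18

White to move; king on b6.
In check: no.
Legal moves: Ng7, Nc7, Nf6, Nd6, Kc7, Kb7, Ka7, Kc6, Ka6, Kc5, Kb5, Ka5, Bf7, Bg6, Bg4, Bf3, Be2, Bd1.
Count: 18.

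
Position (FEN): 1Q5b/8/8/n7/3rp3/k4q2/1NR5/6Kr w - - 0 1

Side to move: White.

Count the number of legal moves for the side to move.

0

White to move; king on g1.
In check: yes, from the black rook on h1.
Legal moves: none.
Count: 0.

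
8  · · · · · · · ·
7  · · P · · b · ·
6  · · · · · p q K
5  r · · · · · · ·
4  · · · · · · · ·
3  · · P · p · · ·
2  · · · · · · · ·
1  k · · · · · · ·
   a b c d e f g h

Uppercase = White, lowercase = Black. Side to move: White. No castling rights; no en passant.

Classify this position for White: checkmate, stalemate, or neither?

White to move; white king on h6.
In check: yes, from the black queen on g6.
King squares — g5: attacked by Ra5; h5: attacked by Ra5; g6: attacked by Bf7; g7: attacked by Qg6; h7: attacked by Qg6.
Legal moves for White: none.
In check with no legal moves → checkmate.

checkmate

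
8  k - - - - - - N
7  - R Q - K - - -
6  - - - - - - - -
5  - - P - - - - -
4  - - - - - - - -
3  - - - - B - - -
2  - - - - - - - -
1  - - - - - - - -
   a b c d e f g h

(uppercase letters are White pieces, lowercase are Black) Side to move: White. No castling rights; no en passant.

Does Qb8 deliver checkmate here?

yes

After Qb8: black king on a8; in check: yes, from the white queen on b8.
King squares — a7: attacked by Rb7; b7: attacked by Qb8; b8: attacked by Rb7.
Black has no legal moves → checkmate.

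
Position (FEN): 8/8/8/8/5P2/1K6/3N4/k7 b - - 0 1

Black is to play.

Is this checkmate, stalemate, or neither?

Black to move; black king on a1.
In check: no.
King squares — b1: attacked by Nd2; a2: attacked by Kb3; b2: attacked by Kb3.
Legal moves for Black: none.
Not in check and no legal moves → stalemate.

stalemate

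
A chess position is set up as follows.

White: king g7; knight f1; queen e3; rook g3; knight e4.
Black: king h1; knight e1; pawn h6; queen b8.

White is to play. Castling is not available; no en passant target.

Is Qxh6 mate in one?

yes

After Qxh6: black king on h1; in check: yes, from the white queen on h6.
King squares — g1: attacked by Rg3; g2: attacked by Rg3; h2: attacked by Nf1.
Black has no legal moves → checkmate.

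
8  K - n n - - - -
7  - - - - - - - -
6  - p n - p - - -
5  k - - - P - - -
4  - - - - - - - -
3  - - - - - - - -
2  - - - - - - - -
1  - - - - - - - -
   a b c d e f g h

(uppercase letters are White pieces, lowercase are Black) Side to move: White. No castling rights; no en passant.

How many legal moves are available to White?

0

White to move; king on a8.
In check: no.
Legal moves: none.
Count: 0.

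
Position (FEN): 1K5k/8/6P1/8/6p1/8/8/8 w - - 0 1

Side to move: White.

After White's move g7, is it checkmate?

no

After g7: black king on h8; in check: yes, from the white pawn on g7.
Black has 3 legal replies: Kg8, Kh7, Kxg7.
In check but a legal move exists → not checkmate.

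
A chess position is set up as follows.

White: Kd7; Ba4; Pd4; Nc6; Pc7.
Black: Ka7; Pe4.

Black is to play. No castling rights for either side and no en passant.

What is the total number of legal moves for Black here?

Black to move; king on a7.
In check: yes, from the white knight on c6.
Legal moves: Ka8, Kb7, Kb6, Ka6.
Count: 4.

4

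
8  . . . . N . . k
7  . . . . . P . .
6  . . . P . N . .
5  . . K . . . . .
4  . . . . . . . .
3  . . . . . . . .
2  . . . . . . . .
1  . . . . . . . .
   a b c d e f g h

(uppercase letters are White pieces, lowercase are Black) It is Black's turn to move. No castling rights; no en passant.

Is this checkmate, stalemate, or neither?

Black to move; black king on h8.
In check: no.
King squares — g7: attacked by Ne8; h7: attacked by Nf6; g8: attacked by Nf6.
Legal moves for Black: none.
Not in check and no legal moves → stalemate.

stalemate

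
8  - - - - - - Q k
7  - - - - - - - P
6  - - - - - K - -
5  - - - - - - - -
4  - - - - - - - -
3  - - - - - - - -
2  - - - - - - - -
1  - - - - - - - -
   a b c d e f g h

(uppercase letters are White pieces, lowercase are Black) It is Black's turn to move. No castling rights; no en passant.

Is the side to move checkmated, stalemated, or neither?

checkmate

Black to move; black king on h8.
In check: yes, from the white queen on g8.
King squares — g7: attacked by Kf6; h7: attacked by Qg8; g8: attacked by Ph7.
Legal moves for Black: none.
In check with no legal moves → checkmate.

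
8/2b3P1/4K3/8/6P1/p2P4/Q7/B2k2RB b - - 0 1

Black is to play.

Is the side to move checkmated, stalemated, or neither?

Black to move; black king on d1.
In check: yes, from the white rook on g1.
King squares — c1: attacked by Rg1; e1: attacked by Rg1; c2: attacked by Qa2; d2: attacked by Qa2; e2: attacked by Qa2.
Legal moves for Black: none.
In check with no legal moves → checkmate.

checkmate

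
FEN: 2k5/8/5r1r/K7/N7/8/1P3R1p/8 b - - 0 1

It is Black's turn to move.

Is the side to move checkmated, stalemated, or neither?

neither

Black to move; black king on c8.
In check: no.
Legal moves for Black include: Kd8, Kb8, Kd7, Kc7, Kb7, Rh8, Rh7, Rhg6, Rh5+, Rh4, Rh3, Rf8, Rf7, Rfg6, Re6, Rd6, Rc6, Rb6, ... (list truncated; more exist).
Black has legal moves and is not in check → neither.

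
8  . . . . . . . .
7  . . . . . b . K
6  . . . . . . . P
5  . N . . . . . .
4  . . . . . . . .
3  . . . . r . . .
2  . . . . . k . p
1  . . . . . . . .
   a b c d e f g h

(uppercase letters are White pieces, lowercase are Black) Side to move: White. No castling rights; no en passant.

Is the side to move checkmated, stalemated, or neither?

neither

White to move; white king on h7.
In check: no.
Legal moves for White: Kh8, Kg7, Nc7, Na7, Nd6, Nd4, Nc3, Na3.
White has 8 legal moves and is not in check → neither.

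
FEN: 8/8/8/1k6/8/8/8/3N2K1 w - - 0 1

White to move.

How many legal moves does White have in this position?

9

White to move; king on g1.
In check: no.
Legal moves: Kh2, Kg2, Kf2, Kh1, Kf1, Ne3, Nc3+, Nf2, Nb2.
Count: 9.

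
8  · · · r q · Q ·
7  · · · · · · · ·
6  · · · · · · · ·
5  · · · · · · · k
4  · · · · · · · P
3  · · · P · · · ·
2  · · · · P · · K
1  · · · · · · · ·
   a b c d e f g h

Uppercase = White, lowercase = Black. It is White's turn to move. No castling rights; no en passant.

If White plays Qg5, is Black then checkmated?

After Qg5: black king on h5; in check: yes, from the white queen on g5.
King squares — g4: attacked by Qg5; h4: attacked by Qg5; g5: attacked by Ph4; g6: attacked by Qg5; h6: attacked by Qg5.
Black has no legal moves → checkmate.

yes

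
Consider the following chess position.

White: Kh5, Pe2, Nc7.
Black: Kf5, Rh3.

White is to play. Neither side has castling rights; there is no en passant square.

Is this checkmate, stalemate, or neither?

White to move; white king on h5.
In check: yes, from the black rook on h3.
King squares — g4: attacked by Kf5; h4: attacked by Rh3; g5: attacked by Kf5; g6: attacked by Kf5; h6: attacked by Rh3.
Legal moves for White: none.
In check with no legal moves → checkmate.

checkmate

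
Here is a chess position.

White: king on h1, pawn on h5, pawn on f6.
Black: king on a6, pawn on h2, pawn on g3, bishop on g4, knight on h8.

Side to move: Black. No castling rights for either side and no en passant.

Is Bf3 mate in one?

yes

After Bf3: white king on h1; in check: yes, from the black bishop on f3.
King squares — g1: attacked by Ph2; g2: attacked by Bf3; h2: attacked by Pg3.
White has no legal moves → checkmate.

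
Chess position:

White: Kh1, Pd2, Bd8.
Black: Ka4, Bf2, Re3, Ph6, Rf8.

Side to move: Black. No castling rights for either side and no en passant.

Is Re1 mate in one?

After Re1: white king on h1; in check: yes, from the black rook on e1.
White has 2 legal replies: Kh2, Kg2.
In check but a legal move exists → not checkmate.

no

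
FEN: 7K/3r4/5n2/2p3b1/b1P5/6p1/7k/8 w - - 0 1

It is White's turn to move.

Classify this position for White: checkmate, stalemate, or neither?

stalemate

White to move; white king on h8.
In check: no.
King squares — g7: attacked by Rd7; h7: attacked by Nf6; g8: attacked by Nf6.
Legal moves for White: none.
Not in check and no legal moves → stalemate.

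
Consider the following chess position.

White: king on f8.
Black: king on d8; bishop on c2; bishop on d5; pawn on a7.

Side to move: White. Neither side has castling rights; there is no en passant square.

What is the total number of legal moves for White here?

White to move; king on f8.
In check: no.
Legal moves: Kg7.
Count: 1.

1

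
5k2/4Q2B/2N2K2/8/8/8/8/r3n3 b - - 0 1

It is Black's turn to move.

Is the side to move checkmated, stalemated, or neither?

checkmate

Black to move; black king on f8.
In check: yes, from the white queen on e7.
King squares — e7: attacked by Nc6; f7: attacked by Kf6; g7: attacked by Kf6; e8: attacked by Qe7; g8: attacked by Bh7.
Legal moves for Black: none.
In check with no legal moves → checkmate.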